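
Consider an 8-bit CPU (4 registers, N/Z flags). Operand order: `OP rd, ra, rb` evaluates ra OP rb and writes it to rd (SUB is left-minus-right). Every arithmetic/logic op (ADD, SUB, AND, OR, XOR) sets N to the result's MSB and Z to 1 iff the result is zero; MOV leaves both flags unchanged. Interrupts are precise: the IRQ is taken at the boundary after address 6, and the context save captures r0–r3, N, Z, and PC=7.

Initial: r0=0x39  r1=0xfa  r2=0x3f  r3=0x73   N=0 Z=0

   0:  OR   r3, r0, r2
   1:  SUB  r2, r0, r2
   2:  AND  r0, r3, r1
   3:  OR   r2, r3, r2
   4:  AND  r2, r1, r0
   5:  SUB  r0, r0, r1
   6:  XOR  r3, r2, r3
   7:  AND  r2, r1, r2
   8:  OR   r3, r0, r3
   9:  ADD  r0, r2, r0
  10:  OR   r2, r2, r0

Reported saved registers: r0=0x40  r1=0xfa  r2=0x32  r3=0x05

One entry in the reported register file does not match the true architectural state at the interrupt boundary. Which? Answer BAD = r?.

after  0: r0=0x39 r1=0xfa r2=0x3f r3=0x3f  N=0 Z=0
after  1: r0=0x39 r1=0xfa r2=0xfa r3=0x3f  N=1 Z=0
after  2: r0=0x3a r1=0xfa r2=0xfa r3=0x3f  N=0 Z=0
after  3: r0=0x3a r1=0xfa r2=0xff r3=0x3f  N=1 Z=0
after  4: r0=0x3a r1=0xfa r2=0x3a r3=0x3f  N=0 Z=0
after  5: r0=0x40 r1=0xfa r2=0x3a r3=0x3f  N=0 Z=0
after  6: r0=0x40 r1=0xfa r2=0x3a r3=0x05  N=0 Z=0
-- IRQ taken; context saved, return-PC = 7 --
mismatch: r2: reported 0x32 vs actual 0x3a

BAD = r2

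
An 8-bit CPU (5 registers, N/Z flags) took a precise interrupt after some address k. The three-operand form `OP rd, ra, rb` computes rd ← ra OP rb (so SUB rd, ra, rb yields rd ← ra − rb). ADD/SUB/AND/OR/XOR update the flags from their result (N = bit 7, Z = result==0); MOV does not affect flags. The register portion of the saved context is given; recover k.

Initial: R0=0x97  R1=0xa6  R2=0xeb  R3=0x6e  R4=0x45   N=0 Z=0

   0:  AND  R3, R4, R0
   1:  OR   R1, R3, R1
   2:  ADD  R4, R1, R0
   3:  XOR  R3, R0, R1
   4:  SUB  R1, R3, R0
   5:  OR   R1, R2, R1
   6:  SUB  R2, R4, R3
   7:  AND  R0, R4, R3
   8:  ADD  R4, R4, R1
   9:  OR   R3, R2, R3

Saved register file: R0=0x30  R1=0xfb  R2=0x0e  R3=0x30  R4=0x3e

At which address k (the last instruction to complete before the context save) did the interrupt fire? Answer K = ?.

after  0: R0=0x97 R1=0xa6 R2=0xeb R3=0x05 R4=0x45  N=0 Z=0
after  1: R0=0x97 R1=0xa7 R2=0xeb R3=0x05 R4=0x45  N=1 Z=0
after  2: R0=0x97 R1=0xa7 R2=0xeb R3=0x05 R4=0x3e  N=0 Z=0
after  3: R0=0x97 R1=0xa7 R2=0xeb R3=0x30 R4=0x3e  N=0 Z=0
after  4: R0=0x97 R1=0x99 R2=0xeb R3=0x30 R4=0x3e  N=1 Z=0
after  5: R0=0x97 R1=0xfb R2=0xeb R3=0x30 R4=0x3e  N=1 Z=0
after  6: R0=0x97 R1=0xfb R2=0x0e R3=0x30 R4=0x3e  N=0 Z=0
after  7: R0=0x30 R1=0xfb R2=0x0e R3=0x30 R4=0x3e  N=0 Z=0
-- IRQ taken; context saved, return-PC = 8 --

K = 7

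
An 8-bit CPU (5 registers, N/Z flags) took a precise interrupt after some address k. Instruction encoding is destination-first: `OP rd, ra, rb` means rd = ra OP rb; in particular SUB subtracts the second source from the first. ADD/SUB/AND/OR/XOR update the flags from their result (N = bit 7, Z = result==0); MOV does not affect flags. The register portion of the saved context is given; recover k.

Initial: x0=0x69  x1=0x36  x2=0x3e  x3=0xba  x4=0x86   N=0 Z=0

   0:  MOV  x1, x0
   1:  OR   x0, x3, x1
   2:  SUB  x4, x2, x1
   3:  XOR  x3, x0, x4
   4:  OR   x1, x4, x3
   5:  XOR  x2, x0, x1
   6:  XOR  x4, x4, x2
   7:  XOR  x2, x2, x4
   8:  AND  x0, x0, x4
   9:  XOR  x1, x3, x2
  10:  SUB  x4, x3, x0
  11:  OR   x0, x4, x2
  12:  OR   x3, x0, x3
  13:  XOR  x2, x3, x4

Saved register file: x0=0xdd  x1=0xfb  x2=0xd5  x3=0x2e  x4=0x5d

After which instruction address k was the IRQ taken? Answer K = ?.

K = 11

after  0: x0=0x69 x1=0x69 x2=0x3e x3=0xba x4=0x86  N=0 Z=0
after  1: x0=0xfb x1=0x69 x2=0x3e x3=0xba x4=0x86  N=1 Z=0
after  2: x0=0xfb x1=0x69 x2=0x3e x3=0xba x4=0xd5  N=1 Z=0
after  3: x0=0xfb x1=0x69 x2=0x3e x3=0x2e x4=0xd5  N=0 Z=0
after  4: x0=0xfb x1=0xff x2=0x3e x3=0x2e x4=0xd5  N=1 Z=0
after  5: x0=0xfb x1=0xff x2=0x04 x3=0x2e x4=0xd5  N=0 Z=0
after  6: x0=0xfb x1=0xff x2=0x04 x3=0x2e x4=0xd1  N=1 Z=0
after  7: x0=0xfb x1=0xff x2=0xd5 x3=0x2e x4=0xd1  N=1 Z=0
after  8: x0=0xd1 x1=0xff x2=0xd5 x3=0x2e x4=0xd1  N=1 Z=0
after  9: x0=0xd1 x1=0xfb x2=0xd5 x3=0x2e x4=0xd1  N=1 Z=0
after 10: x0=0xd1 x1=0xfb x2=0xd5 x3=0x2e x4=0x5d  N=0 Z=0
after 11: x0=0xdd x1=0xfb x2=0xd5 x3=0x2e x4=0x5d  N=1 Z=0
-- IRQ taken; context saved, return-PC = 12 --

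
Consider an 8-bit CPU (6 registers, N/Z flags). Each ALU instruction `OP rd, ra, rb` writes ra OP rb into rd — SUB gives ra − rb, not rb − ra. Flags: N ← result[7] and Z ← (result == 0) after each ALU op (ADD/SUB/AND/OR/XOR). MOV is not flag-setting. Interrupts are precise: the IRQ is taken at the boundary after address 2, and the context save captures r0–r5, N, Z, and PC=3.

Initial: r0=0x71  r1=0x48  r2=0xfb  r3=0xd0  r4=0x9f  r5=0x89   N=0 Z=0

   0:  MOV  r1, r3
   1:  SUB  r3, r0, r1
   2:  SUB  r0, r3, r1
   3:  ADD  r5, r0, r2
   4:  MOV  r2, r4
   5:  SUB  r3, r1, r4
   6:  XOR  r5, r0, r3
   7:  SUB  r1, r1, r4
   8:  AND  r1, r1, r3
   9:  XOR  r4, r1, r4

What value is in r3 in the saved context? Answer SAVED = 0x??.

SAVED = 0xa1

after  0: r0=0x71 r1=0xd0 r2=0xfb r3=0xd0 r4=0x9f r5=0x89  N=0 Z=0
after  1: r0=0x71 r1=0xd0 r2=0xfb r3=0xa1 r4=0x9f r5=0x89  N=1 Z=0
after  2: r0=0xd1 r1=0xd0 r2=0xfb r3=0xa1 r4=0x9f r5=0x89  N=1 Z=0
-- IRQ taken; context saved, return-PC = 3 --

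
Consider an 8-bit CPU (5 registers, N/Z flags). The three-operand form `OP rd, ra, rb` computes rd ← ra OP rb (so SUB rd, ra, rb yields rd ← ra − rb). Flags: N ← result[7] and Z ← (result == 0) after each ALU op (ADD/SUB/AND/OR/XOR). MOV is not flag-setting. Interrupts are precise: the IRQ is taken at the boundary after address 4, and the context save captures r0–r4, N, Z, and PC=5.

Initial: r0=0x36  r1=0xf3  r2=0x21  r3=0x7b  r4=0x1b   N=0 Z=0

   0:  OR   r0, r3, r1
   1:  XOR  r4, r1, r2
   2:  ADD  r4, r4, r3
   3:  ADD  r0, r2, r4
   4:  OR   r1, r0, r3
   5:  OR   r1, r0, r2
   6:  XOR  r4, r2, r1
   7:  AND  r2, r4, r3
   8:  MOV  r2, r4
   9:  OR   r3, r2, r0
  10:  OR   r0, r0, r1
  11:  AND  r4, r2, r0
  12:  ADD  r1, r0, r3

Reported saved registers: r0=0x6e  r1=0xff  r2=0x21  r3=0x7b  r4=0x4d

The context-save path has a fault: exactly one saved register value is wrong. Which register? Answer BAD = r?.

after  0: r0=0xfb r1=0xf3 r2=0x21 r3=0x7b r4=0x1b  N=1 Z=0
after  1: r0=0xfb r1=0xf3 r2=0x21 r3=0x7b r4=0xd2  N=1 Z=0
after  2: r0=0xfb r1=0xf3 r2=0x21 r3=0x7b r4=0x4d  N=0 Z=0
after  3: r0=0x6e r1=0xf3 r2=0x21 r3=0x7b r4=0x4d  N=0 Z=0
after  4: r0=0x6e r1=0x7f r2=0x21 r3=0x7b r4=0x4d  N=0 Z=0
-- IRQ taken; context saved, return-PC = 5 --
mismatch: r1: reported 0xff vs actual 0x7f

BAD = r1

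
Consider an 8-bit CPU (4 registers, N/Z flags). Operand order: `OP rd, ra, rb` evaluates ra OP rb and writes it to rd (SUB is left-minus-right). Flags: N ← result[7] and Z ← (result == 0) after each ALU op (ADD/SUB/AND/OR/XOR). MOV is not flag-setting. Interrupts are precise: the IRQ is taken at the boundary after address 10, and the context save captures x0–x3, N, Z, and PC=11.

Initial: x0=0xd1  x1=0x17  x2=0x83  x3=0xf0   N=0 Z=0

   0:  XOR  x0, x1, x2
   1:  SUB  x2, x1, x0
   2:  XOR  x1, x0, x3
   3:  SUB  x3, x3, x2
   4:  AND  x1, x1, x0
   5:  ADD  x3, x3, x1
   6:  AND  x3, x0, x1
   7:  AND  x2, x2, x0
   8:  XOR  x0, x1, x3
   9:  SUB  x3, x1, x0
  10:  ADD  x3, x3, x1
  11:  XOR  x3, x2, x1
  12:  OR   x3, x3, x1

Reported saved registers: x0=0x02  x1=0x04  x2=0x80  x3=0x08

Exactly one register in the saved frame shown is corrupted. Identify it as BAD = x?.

after  0: x0=0x94 x1=0x17 x2=0x83 x3=0xf0  N=1 Z=0
after  1: x0=0x94 x1=0x17 x2=0x83 x3=0xf0  N=1 Z=0
after  2: x0=0x94 x1=0x64 x2=0x83 x3=0xf0  N=0 Z=0
after  3: x0=0x94 x1=0x64 x2=0x83 x3=0x6d  N=0 Z=0
after  4: x0=0x94 x1=0x04 x2=0x83 x3=0x6d  N=0 Z=0
after  5: x0=0x94 x1=0x04 x2=0x83 x3=0x71  N=0 Z=0
after  6: x0=0x94 x1=0x04 x2=0x83 x3=0x04  N=0 Z=0
after  7: x0=0x94 x1=0x04 x2=0x80 x3=0x04  N=1 Z=0
after  8: x0=0x00 x1=0x04 x2=0x80 x3=0x04  N=0 Z=1
after  9: x0=0x00 x1=0x04 x2=0x80 x3=0x04  N=0 Z=0
after 10: x0=0x00 x1=0x04 x2=0x80 x3=0x08  N=0 Z=0
-- IRQ taken; context saved, return-PC = 11 --
mismatch: x0: reported 0x02 vs actual 0x00

BAD = x0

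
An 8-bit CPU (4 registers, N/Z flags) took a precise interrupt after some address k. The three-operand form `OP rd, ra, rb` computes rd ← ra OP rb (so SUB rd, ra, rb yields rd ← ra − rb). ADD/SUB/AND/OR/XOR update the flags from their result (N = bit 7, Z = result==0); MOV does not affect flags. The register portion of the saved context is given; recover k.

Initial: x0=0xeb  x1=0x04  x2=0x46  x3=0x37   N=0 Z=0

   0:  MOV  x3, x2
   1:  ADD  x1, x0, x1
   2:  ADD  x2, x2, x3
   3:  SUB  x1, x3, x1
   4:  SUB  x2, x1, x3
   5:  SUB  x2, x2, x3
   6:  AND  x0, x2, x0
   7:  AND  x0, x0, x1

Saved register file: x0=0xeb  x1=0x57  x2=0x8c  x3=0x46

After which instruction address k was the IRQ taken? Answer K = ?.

K = 3

after  0: x0=0xeb x1=0x04 x2=0x46 x3=0x46  N=0 Z=0
after  1: x0=0xeb x1=0xef x2=0x46 x3=0x46  N=1 Z=0
after  2: x0=0xeb x1=0xef x2=0x8c x3=0x46  N=1 Z=0
after  3: x0=0xeb x1=0x57 x2=0x8c x3=0x46  N=0 Z=0
-- IRQ taken; context saved, return-PC = 4 --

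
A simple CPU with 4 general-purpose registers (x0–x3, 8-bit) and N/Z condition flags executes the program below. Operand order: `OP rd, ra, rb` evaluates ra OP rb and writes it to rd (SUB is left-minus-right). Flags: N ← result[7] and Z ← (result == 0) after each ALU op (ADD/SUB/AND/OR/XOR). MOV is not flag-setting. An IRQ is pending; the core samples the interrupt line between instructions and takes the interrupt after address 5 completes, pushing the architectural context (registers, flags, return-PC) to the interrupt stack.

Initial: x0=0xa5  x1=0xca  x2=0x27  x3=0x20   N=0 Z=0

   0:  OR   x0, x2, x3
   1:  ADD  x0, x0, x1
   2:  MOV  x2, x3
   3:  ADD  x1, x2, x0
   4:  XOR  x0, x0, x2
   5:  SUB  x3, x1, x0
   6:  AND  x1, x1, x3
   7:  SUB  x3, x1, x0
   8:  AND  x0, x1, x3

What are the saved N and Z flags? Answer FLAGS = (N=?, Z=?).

after  0: x0=0x27 x1=0xca x2=0x27 x3=0x20  N=0 Z=0
after  1: x0=0xf1 x1=0xca x2=0x27 x3=0x20  N=1 Z=0
after  2: x0=0xf1 x1=0xca x2=0x20 x3=0x20  N=1 Z=0
after  3: x0=0xf1 x1=0x11 x2=0x20 x3=0x20  N=0 Z=0
after  4: x0=0xd1 x1=0x11 x2=0x20 x3=0x20  N=1 Z=0
after  5: x0=0xd1 x1=0x11 x2=0x20 x3=0x40  N=0 Z=0
-- IRQ taken; context saved, return-PC = 6 --

FLAGS = (N=0, Z=0)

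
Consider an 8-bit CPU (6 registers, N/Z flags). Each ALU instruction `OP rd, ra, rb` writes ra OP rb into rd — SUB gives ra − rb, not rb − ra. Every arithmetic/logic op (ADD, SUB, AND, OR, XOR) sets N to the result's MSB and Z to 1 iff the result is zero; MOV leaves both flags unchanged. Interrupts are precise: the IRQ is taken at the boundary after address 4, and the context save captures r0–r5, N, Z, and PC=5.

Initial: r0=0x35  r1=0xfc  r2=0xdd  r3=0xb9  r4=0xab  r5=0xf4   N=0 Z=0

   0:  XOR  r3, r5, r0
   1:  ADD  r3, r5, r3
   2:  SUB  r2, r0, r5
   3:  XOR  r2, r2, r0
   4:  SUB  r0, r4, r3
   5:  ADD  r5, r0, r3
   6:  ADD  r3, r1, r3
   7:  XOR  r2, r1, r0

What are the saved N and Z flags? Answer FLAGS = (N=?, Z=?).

FLAGS = (N=1, Z=0)

after  0: r0=0x35 r1=0xfc r2=0xdd r3=0xc1 r4=0xab r5=0xf4  N=1 Z=0
after  1: r0=0x35 r1=0xfc r2=0xdd r3=0xb5 r4=0xab r5=0xf4  N=1 Z=0
after  2: r0=0x35 r1=0xfc r2=0x41 r3=0xb5 r4=0xab r5=0xf4  N=0 Z=0
after  3: r0=0x35 r1=0xfc r2=0x74 r3=0xb5 r4=0xab r5=0xf4  N=0 Z=0
after  4: r0=0xf6 r1=0xfc r2=0x74 r3=0xb5 r4=0xab r5=0xf4  N=1 Z=0
-- IRQ taken; context saved, return-PC = 5 --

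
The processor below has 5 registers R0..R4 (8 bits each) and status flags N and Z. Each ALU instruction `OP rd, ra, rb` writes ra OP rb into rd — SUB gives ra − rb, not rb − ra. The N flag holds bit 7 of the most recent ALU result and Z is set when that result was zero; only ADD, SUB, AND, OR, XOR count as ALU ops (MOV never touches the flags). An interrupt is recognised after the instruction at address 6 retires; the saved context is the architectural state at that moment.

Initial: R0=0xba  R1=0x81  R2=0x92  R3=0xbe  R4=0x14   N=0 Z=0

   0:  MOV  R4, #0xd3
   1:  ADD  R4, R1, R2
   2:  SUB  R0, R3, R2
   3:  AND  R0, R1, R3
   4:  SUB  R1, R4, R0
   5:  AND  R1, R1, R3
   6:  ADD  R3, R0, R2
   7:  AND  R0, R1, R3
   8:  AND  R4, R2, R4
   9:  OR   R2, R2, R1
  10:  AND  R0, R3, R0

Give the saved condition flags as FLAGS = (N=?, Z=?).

after  0: R0=0xba R1=0x81 R2=0x92 R3=0xbe R4=0xd3  N=0 Z=0
after  1: R0=0xba R1=0x81 R2=0x92 R3=0xbe R4=0x13  N=0 Z=0
after  2: R0=0x2c R1=0x81 R2=0x92 R3=0xbe R4=0x13  N=0 Z=0
after  3: R0=0x80 R1=0x81 R2=0x92 R3=0xbe R4=0x13  N=1 Z=0
after  4: R0=0x80 R1=0x93 R2=0x92 R3=0xbe R4=0x13  N=1 Z=0
after  5: R0=0x80 R1=0x92 R2=0x92 R3=0xbe R4=0x13  N=1 Z=0
after  6: R0=0x80 R1=0x92 R2=0x92 R3=0x12 R4=0x13  N=0 Z=0
-- IRQ taken; context saved, return-PC = 7 --

FLAGS = (N=0, Z=0)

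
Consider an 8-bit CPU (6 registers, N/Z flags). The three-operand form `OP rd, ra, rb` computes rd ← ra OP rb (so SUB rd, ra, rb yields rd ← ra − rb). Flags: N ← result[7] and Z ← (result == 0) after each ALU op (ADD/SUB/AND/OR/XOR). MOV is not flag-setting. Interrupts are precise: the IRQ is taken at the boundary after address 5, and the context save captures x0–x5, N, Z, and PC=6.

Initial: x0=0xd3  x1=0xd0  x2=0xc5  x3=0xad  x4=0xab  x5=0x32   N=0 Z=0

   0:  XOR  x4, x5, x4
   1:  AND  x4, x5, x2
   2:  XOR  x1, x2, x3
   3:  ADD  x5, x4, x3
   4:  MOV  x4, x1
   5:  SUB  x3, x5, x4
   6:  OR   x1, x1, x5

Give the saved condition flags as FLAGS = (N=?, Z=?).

FLAGS = (N=0, Z=0)

after  0: x0=0xd3 x1=0xd0 x2=0xc5 x3=0xad x4=0x99 x5=0x32  N=1 Z=0
after  1: x0=0xd3 x1=0xd0 x2=0xc5 x3=0xad x4=0x00 x5=0x32  N=0 Z=1
after  2: x0=0xd3 x1=0x68 x2=0xc5 x3=0xad x4=0x00 x5=0x32  N=0 Z=0
after  3: x0=0xd3 x1=0x68 x2=0xc5 x3=0xad x4=0x00 x5=0xad  N=1 Z=0
after  4: x0=0xd3 x1=0x68 x2=0xc5 x3=0xad x4=0x68 x5=0xad  N=1 Z=0
after  5: x0=0xd3 x1=0x68 x2=0xc5 x3=0x45 x4=0x68 x5=0xad  N=0 Z=0
-- IRQ taken; context saved, return-PC = 6 --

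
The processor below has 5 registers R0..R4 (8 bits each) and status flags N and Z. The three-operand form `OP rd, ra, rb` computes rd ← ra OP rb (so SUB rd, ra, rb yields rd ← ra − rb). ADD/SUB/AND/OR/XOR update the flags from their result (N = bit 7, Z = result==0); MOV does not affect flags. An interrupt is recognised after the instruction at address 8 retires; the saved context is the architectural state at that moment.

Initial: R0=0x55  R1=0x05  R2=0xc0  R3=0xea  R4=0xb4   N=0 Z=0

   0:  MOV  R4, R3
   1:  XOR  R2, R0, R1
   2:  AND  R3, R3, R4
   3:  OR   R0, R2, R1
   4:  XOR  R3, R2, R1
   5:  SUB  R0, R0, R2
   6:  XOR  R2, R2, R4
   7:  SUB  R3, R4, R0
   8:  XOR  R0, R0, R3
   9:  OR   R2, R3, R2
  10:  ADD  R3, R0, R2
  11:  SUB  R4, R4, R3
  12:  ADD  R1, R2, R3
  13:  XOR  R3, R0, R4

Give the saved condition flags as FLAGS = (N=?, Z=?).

FLAGS = (N=1, Z=0)

after  0: R0=0x55 R1=0x05 R2=0xc0 R3=0xea R4=0xea  N=0 Z=0
after  1: R0=0x55 R1=0x05 R2=0x50 R3=0xea R4=0xea  N=0 Z=0
after  2: R0=0x55 R1=0x05 R2=0x50 R3=0xea R4=0xea  N=1 Z=0
after  3: R0=0x55 R1=0x05 R2=0x50 R3=0xea R4=0xea  N=0 Z=0
after  4: R0=0x55 R1=0x05 R2=0x50 R3=0x55 R4=0xea  N=0 Z=0
after  5: R0=0x05 R1=0x05 R2=0x50 R3=0x55 R4=0xea  N=0 Z=0
after  6: R0=0x05 R1=0x05 R2=0xba R3=0x55 R4=0xea  N=1 Z=0
after  7: R0=0x05 R1=0x05 R2=0xba R3=0xe5 R4=0xea  N=1 Z=0
after  8: R0=0xe0 R1=0x05 R2=0xba R3=0xe5 R4=0xea  N=1 Z=0
-- IRQ taken; context saved, return-PC = 9 --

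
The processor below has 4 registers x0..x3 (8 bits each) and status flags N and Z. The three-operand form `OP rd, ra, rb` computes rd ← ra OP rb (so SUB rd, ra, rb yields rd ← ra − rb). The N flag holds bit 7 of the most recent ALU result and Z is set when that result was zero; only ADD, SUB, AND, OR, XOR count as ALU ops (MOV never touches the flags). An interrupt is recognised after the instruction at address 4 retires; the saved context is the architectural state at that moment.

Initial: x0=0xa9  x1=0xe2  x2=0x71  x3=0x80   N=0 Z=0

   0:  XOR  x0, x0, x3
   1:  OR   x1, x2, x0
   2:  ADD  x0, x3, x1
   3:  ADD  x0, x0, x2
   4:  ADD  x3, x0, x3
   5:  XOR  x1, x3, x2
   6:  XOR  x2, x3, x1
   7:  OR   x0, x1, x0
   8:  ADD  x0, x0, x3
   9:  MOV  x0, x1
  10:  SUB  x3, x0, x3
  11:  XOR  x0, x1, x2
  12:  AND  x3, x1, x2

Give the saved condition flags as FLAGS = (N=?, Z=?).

FLAGS = (N=1, Z=0)

after  0: x0=0x29 x1=0xe2 x2=0x71 x3=0x80  N=0 Z=0
after  1: x0=0x29 x1=0x79 x2=0x71 x3=0x80  N=0 Z=0
after  2: x0=0xf9 x1=0x79 x2=0x71 x3=0x80  N=1 Z=0
after  3: x0=0x6a x1=0x79 x2=0x71 x3=0x80  N=0 Z=0
after  4: x0=0x6a x1=0x79 x2=0x71 x3=0xea  N=1 Z=0
-- IRQ taken; context saved, return-PC = 5 --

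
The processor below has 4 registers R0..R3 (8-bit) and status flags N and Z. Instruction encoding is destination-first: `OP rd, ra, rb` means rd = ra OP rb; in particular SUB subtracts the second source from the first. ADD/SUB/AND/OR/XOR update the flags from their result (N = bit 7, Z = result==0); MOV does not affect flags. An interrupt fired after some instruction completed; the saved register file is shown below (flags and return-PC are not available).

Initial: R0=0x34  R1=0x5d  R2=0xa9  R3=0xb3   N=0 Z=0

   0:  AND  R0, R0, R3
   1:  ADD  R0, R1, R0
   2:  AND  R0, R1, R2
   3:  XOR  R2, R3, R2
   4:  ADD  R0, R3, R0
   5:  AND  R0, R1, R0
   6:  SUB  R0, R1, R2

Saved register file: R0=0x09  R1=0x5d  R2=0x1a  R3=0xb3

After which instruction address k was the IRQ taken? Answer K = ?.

K = 3

after  0: R0=0x30 R1=0x5d R2=0xa9 R3=0xb3  N=0 Z=0
after  1: R0=0x8d R1=0x5d R2=0xa9 R3=0xb3  N=1 Z=0
after  2: R0=0x09 R1=0x5d R2=0xa9 R3=0xb3  N=0 Z=0
after  3: R0=0x09 R1=0x5d R2=0x1a R3=0xb3  N=0 Z=0
-- IRQ taken; context saved, return-PC = 4 --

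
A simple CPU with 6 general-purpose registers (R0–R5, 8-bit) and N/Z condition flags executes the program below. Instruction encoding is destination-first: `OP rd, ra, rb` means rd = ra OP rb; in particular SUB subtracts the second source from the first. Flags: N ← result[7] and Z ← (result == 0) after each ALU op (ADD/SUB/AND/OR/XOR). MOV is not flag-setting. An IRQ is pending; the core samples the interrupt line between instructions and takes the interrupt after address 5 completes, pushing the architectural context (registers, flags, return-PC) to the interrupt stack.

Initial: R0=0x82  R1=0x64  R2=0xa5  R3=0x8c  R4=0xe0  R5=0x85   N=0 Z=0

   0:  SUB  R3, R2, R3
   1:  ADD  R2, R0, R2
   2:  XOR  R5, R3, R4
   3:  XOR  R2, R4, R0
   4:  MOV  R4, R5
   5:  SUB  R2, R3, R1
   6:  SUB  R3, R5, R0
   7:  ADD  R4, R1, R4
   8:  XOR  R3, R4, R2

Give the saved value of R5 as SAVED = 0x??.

SAVED = 0xf9

after  0: R0=0x82 R1=0x64 R2=0xa5 R3=0x19 R4=0xe0 R5=0x85  N=0 Z=0
after  1: R0=0x82 R1=0x64 R2=0x27 R3=0x19 R4=0xe0 R5=0x85  N=0 Z=0
after  2: R0=0x82 R1=0x64 R2=0x27 R3=0x19 R4=0xe0 R5=0xf9  N=1 Z=0
after  3: R0=0x82 R1=0x64 R2=0x62 R3=0x19 R4=0xe0 R5=0xf9  N=0 Z=0
after  4: R0=0x82 R1=0x64 R2=0x62 R3=0x19 R4=0xf9 R5=0xf9  N=0 Z=0
after  5: R0=0x82 R1=0x64 R2=0xb5 R3=0x19 R4=0xf9 R5=0xf9  N=1 Z=0
-- IRQ taken; context saved, return-PC = 6 --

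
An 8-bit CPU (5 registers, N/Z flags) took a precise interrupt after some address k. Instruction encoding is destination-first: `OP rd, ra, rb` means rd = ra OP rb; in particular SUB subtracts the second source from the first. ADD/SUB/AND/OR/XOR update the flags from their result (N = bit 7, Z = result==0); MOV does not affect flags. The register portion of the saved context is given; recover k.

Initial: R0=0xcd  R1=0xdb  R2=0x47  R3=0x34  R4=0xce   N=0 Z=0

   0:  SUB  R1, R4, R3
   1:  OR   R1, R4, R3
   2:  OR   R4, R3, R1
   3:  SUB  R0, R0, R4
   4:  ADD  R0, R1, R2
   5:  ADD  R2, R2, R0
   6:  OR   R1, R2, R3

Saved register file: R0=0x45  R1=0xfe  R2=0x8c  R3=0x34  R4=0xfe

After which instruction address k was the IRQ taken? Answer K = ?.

after  0: R0=0xcd R1=0x9a R2=0x47 R3=0x34 R4=0xce  N=1 Z=0
after  1: R0=0xcd R1=0xfe R2=0x47 R3=0x34 R4=0xce  N=1 Z=0
after  2: R0=0xcd R1=0xfe R2=0x47 R3=0x34 R4=0xfe  N=1 Z=0
after  3: R0=0xcf R1=0xfe R2=0x47 R3=0x34 R4=0xfe  N=1 Z=0
after  4: R0=0x45 R1=0xfe R2=0x47 R3=0x34 R4=0xfe  N=0 Z=0
after  5: R0=0x45 R1=0xfe R2=0x8c R3=0x34 R4=0xfe  N=1 Z=0
-- IRQ taken; context saved, return-PC = 6 --

K = 5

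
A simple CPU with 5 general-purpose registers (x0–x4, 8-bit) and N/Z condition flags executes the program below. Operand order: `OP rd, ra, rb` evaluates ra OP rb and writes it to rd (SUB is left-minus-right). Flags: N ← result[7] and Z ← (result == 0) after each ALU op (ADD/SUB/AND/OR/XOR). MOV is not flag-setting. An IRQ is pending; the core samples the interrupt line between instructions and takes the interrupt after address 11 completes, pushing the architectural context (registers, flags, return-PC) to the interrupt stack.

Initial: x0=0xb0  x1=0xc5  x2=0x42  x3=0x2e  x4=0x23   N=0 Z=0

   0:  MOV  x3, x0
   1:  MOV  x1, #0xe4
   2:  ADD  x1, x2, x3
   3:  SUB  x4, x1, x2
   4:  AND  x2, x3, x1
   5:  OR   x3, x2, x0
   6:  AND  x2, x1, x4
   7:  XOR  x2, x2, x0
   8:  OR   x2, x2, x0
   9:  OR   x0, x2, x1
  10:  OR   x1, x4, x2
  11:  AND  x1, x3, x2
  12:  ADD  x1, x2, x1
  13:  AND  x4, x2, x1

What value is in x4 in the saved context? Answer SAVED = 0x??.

after  0: x0=0xb0 x1=0xc5 x2=0x42 x3=0xb0 x4=0x23  N=0 Z=0
after  1: x0=0xb0 x1=0xe4 x2=0x42 x3=0xb0 x4=0x23  N=0 Z=0
after  2: x0=0xb0 x1=0xf2 x2=0x42 x3=0xb0 x4=0x23  N=1 Z=0
after  3: x0=0xb0 x1=0xf2 x2=0x42 x3=0xb0 x4=0xb0  N=1 Z=0
after  4: x0=0xb0 x1=0xf2 x2=0xb0 x3=0xb0 x4=0xb0  N=1 Z=0
after  5: x0=0xb0 x1=0xf2 x2=0xb0 x3=0xb0 x4=0xb0  N=1 Z=0
after  6: x0=0xb0 x1=0xf2 x2=0xb0 x3=0xb0 x4=0xb0  N=1 Z=0
after  7: x0=0xb0 x1=0xf2 x2=0x00 x3=0xb0 x4=0xb0  N=0 Z=1
after  8: x0=0xb0 x1=0xf2 x2=0xb0 x3=0xb0 x4=0xb0  N=1 Z=0
after  9: x0=0xf2 x1=0xf2 x2=0xb0 x3=0xb0 x4=0xb0  N=1 Z=0
after 10: x0=0xf2 x1=0xb0 x2=0xb0 x3=0xb0 x4=0xb0  N=1 Z=0
after 11: x0=0xf2 x1=0xb0 x2=0xb0 x3=0xb0 x4=0xb0  N=1 Z=0
-- IRQ taken; context saved, return-PC = 12 --

SAVED = 0xb0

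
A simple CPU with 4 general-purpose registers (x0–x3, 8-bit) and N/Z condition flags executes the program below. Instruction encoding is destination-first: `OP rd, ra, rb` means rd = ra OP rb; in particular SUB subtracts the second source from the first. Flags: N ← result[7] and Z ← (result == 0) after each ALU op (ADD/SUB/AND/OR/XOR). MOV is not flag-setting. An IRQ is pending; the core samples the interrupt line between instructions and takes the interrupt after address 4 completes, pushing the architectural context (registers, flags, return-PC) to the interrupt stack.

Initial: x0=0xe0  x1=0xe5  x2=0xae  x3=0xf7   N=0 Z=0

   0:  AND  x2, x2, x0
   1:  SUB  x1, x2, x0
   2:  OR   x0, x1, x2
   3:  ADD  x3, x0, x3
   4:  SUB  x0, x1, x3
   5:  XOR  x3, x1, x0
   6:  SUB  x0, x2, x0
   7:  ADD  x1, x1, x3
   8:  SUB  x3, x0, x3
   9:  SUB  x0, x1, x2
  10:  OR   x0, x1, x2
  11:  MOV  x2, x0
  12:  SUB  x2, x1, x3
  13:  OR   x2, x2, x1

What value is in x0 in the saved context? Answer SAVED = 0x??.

SAVED = 0xe9

after  0: x0=0xe0 x1=0xe5 x2=0xa0 x3=0xf7  N=1 Z=0
after  1: x0=0xe0 x1=0xc0 x2=0xa0 x3=0xf7  N=1 Z=0
after  2: x0=0xe0 x1=0xc0 x2=0xa0 x3=0xf7  N=1 Z=0
after  3: x0=0xe0 x1=0xc0 x2=0xa0 x3=0xd7  N=1 Z=0
after  4: x0=0xe9 x1=0xc0 x2=0xa0 x3=0xd7  N=1 Z=0
-- IRQ taken; context saved, return-PC = 5 --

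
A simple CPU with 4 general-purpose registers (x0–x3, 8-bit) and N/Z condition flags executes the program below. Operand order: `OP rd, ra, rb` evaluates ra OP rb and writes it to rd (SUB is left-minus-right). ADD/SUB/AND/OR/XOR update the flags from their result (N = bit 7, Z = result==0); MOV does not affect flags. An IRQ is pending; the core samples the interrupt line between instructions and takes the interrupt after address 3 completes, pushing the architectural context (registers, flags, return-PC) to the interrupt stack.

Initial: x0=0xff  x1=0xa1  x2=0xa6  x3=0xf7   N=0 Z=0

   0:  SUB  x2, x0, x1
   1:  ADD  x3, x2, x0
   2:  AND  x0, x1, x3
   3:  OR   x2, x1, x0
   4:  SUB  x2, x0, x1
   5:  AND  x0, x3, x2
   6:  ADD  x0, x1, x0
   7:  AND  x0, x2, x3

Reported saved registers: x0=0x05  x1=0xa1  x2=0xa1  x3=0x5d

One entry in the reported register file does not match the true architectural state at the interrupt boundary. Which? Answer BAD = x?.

after  0: x0=0xff x1=0xa1 x2=0x5e x3=0xf7  N=0 Z=0
after  1: x0=0xff x1=0xa1 x2=0x5e x3=0x5d  N=0 Z=0
after  2: x0=0x01 x1=0xa1 x2=0x5e x3=0x5d  N=0 Z=0
after  3: x0=0x01 x1=0xa1 x2=0xa1 x3=0x5d  N=1 Z=0
-- IRQ taken; context saved, return-PC = 4 --
mismatch: x0: reported 0x05 vs actual 0x01

BAD = x0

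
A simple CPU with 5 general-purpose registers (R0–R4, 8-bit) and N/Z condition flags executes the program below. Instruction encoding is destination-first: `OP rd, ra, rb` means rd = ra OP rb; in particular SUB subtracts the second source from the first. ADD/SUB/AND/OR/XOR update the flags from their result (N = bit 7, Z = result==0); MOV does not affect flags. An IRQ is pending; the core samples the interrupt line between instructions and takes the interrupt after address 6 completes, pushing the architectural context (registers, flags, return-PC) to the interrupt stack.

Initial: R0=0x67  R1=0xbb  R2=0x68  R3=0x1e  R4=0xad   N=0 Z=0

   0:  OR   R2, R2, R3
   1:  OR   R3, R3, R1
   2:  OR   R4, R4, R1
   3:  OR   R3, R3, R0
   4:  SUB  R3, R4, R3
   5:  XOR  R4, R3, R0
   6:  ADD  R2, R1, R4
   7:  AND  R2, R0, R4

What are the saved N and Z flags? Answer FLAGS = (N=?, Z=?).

FLAGS = (N=0, Z=0)

after  0: R0=0x67 R1=0xbb R2=0x7e R3=0x1e R4=0xad  N=0 Z=0
after  1: R0=0x67 R1=0xbb R2=0x7e R3=0xbf R4=0xad  N=1 Z=0
after  2: R0=0x67 R1=0xbb R2=0x7e R3=0xbf R4=0xbf  N=1 Z=0
after  3: R0=0x67 R1=0xbb R2=0x7e R3=0xff R4=0xbf  N=1 Z=0
after  4: R0=0x67 R1=0xbb R2=0x7e R3=0xc0 R4=0xbf  N=1 Z=0
after  5: R0=0x67 R1=0xbb R2=0x7e R3=0xc0 R4=0xa7  N=1 Z=0
after  6: R0=0x67 R1=0xbb R2=0x62 R3=0xc0 R4=0xa7  N=0 Z=0
-- IRQ taken; context saved, return-PC = 7 --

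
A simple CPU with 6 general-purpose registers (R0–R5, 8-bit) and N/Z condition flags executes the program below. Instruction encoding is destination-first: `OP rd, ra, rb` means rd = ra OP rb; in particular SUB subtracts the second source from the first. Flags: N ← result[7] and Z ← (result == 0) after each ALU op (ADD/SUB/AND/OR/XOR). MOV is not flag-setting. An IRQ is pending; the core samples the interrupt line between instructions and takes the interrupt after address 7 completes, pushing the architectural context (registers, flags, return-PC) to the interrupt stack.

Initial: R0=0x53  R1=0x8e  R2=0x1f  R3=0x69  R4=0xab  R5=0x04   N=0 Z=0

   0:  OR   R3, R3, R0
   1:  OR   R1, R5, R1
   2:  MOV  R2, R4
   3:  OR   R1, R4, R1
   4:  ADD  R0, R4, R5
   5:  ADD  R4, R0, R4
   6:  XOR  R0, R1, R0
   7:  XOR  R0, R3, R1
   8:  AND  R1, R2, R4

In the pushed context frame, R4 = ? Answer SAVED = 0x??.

after  0: R0=0x53 R1=0x8e R2=0x1f R3=0x7b R4=0xab R5=0x04  N=0 Z=0
after  1: R0=0x53 R1=0x8e R2=0x1f R3=0x7b R4=0xab R5=0x04  N=1 Z=0
after  2: R0=0x53 R1=0x8e R2=0xab R3=0x7b R4=0xab R5=0x04  N=1 Z=0
after  3: R0=0x53 R1=0xaf R2=0xab R3=0x7b R4=0xab R5=0x04  N=1 Z=0
after  4: R0=0xaf R1=0xaf R2=0xab R3=0x7b R4=0xab R5=0x04  N=1 Z=0
after  5: R0=0xaf R1=0xaf R2=0xab R3=0x7b R4=0x5a R5=0x04  N=0 Z=0
after  6: R0=0x00 R1=0xaf R2=0xab R3=0x7b R4=0x5a R5=0x04  N=0 Z=1
after  7: R0=0xd4 R1=0xaf R2=0xab R3=0x7b R4=0x5a R5=0x04  N=1 Z=0
-- IRQ taken; context saved, return-PC = 8 --

SAVED = 0x5a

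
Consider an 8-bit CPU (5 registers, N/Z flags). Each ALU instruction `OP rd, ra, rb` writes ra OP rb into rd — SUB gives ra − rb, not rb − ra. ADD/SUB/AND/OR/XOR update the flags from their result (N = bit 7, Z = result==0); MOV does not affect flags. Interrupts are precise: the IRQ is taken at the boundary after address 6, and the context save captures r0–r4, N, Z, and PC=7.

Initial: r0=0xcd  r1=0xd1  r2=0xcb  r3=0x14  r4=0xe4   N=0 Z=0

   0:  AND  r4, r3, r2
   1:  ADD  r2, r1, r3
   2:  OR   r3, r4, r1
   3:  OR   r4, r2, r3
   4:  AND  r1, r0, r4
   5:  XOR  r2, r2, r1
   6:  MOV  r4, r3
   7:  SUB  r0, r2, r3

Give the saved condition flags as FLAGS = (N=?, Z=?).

FLAGS = (N=0, Z=0)

after  0: r0=0xcd r1=0xd1 r2=0xcb r3=0x14 r4=0x00  N=0 Z=1
after  1: r0=0xcd r1=0xd1 r2=0xe5 r3=0x14 r4=0x00  N=1 Z=0
after  2: r0=0xcd r1=0xd1 r2=0xe5 r3=0xd1 r4=0x00  N=1 Z=0
after  3: r0=0xcd r1=0xd1 r2=0xe5 r3=0xd1 r4=0xf5  N=1 Z=0
after  4: r0=0xcd r1=0xc5 r2=0xe5 r3=0xd1 r4=0xf5  N=1 Z=0
after  5: r0=0xcd r1=0xc5 r2=0x20 r3=0xd1 r4=0xf5  N=0 Z=0
after  6: r0=0xcd r1=0xc5 r2=0x20 r3=0xd1 r4=0xd1  N=0 Z=0
-- IRQ taken; context saved, return-PC = 7 --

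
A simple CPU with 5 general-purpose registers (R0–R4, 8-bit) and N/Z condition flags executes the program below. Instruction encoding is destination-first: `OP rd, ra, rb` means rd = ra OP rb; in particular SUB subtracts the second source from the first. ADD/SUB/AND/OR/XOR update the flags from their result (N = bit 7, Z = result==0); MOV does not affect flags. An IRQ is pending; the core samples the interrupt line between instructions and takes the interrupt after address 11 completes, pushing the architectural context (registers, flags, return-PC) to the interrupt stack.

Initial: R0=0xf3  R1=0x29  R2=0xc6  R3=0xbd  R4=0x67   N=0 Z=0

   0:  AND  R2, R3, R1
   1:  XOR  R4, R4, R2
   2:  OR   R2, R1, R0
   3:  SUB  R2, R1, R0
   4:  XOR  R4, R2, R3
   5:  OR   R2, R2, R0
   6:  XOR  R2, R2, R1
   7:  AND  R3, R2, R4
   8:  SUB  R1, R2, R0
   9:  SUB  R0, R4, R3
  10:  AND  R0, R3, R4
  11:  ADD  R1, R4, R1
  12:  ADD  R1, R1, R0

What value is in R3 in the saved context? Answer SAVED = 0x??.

after  0: R0=0xf3 R1=0x29 R2=0x29 R3=0xbd R4=0x67  N=0 Z=0
after  1: R0=0xf3 R1=0x29 R2=0x29 R3=0xbd R4=0x4e  N=0 Z=0
after  2: R0=0xf3 R1=0x29 R2=0xfb R3=0xbd R4=0x4e  N=1 Z=0
after  3: R0=0xf3 R1=0x29 R2=0x36 R3=0xbd R4=0x4e  N=0 Z=0
after  4: R0=0xf3 R1=0x29 R2=0x36 R3=0xbd R4=0x8b  N=1 Z=0
after  5: R0=0xf3 R1=0x29 R2=0xf7 R3=0xbd R4=0x8b  N=1 Z=0
after  6: R0=0xf3 R1=0x29 R2=0xde R3=0xbd R4=0x8b  N=1 Z=0
after  7: R0=0xf3 R1=0x29 R2=0xde R3=0x8a R4=0x8b  N=1 Z=0
after  8: R0=0xf3 R1=0xeb R2=0xde R3=0x8a R4=0x8b  N=1 Z=0
after  9: R0=0x01 R1=0xeb R2=0xde R3=0x8a R4=0x8b  N=0 Z=0
after 10: R0=0x8a R1=0xeb R2=0xde R3=0x8a R4=0x8b  N=1 Z=0
after 11: R0=0x8a R1=0x76 R2=0xde R3=0x8a R4=0x8b  N=0 Z=0
-- IRQ taken; context saved, return-PC = 12 --

SAVED = 0x8a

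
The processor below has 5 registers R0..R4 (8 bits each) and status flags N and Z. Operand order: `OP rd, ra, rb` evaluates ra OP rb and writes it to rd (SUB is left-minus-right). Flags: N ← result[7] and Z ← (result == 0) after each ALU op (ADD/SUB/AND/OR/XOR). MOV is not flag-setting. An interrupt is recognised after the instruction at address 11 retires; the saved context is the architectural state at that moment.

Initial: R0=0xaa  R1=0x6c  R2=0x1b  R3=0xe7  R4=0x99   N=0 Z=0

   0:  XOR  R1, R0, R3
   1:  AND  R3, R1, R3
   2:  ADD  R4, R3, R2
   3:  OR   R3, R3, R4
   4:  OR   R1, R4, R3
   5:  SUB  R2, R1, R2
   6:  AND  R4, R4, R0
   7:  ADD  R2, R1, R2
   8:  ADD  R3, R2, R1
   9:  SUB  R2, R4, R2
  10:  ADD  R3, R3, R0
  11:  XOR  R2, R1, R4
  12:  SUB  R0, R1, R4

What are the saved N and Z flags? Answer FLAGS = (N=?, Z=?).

after  0: R0=0xaa R1=0x4d R2=0x1b R3=0xe7 R4=0x99  N=0 Z=0
after  1: R0=0xaa R1=0x4d R2=0x1b R3=0x45 R4=0x99  N=0 Z=0
after  2: R0=0xaa R1=0x4d R2=0x1b R3=0x45 R4=0x60  N=0 Z=0
after  3: R0=0xaa R1=0x4d R2=0x1b R3=0x65 R4=0x60  N=0 Z=0
after  4: R0=0xaa R1=0x65 R2=0x1b R3=0x65 R4=0x60  N=0 Z=0
after  5: R0=0xaa R1=0x65 R2=0x4a R3=0x65 R4=0x60  N=0 Z=0
after  6: R0=0xaa R1=0x65 R2=0x4a R3=0x65 R4=0x20  N=0 Z=0
after  7: R0=0xaa R1=0x65 R2=0xaf R3=0x65 R4=0x20  N=1 Z=0
after  8: R0=0xaa R1=0x65 R2=0xaf R3=0x14 R4=0x20  N=0 Z=0
after  9: R0=0xaa R1=0x65 R2=0x71 R3=0x14 R4=0x20  N=0 Z=0
after 10: R0=0xaa R1=0x65 R2=0x71 R3=0xbe R4=0x20  N=1 Z=0
after 11: R0=0xaa R1=0x65 R2=0x45 R3=0xbe R4=0x20  N=0 Z=0
-- IRQ taken; context saved, return-PC = 12 --

FLAGS = (N=0, Z=0)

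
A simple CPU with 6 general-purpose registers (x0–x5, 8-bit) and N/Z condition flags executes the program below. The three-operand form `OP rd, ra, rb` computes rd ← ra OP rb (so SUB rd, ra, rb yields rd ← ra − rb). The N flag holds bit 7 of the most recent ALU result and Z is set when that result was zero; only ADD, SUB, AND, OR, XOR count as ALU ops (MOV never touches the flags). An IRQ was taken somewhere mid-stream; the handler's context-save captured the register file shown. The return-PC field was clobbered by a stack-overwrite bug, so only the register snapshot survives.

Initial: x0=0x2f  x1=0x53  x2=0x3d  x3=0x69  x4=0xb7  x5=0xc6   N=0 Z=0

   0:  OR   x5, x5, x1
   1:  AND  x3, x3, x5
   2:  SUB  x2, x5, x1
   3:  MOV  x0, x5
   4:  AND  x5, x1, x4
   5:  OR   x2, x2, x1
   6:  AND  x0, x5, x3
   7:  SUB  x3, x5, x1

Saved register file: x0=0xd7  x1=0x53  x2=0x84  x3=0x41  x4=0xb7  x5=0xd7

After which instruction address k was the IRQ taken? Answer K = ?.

K = 3

after  0: x0=0x2f x1=0x53 x2=0x3d x3=0x69 x4=0xb7 x5=0xd7  N=1 Z=0
after  1: x0=0x2f x1=0x53 x2=0x3d x3=0x41 x4=0xb7 x5=0xd7  N=0 Z=0
after  2: x0=0x2f x1=0x53 x2=0x84 x3=0x41 x4=0xb7 x5=0xd7  N=1 Z=0
after  3: x0=0xd7 x1=0x53 x2=0x84 x3=0x41 x4=0xb7 x5=0xd7  N=1 Z=0
-- IRQ taken; context saved, return-PC = 4 --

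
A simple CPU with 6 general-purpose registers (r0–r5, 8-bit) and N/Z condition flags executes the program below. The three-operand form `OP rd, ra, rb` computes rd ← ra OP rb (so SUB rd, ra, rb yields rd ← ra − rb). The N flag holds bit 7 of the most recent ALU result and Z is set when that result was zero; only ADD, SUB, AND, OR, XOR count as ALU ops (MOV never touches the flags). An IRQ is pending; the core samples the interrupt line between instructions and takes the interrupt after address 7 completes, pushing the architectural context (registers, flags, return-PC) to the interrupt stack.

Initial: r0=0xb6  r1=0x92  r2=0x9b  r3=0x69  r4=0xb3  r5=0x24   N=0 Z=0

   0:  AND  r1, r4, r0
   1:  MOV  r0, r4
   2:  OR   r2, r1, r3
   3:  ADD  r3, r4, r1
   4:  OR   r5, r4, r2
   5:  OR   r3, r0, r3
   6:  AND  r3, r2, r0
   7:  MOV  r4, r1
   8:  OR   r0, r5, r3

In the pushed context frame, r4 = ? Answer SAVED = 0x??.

SAVED = 0xb2

after  0: r0=0xb6 r1=0xb2 r2=0x9b r3=0x69 r4=0xb3 r5=0x24  N=1 Z=0
after  1: r0=0xb3 r1=0xb2 r2=0x9b r3=0x69 r4=0xb3 r5=0x24  N=1 Z=0
after  2: r0=0xb3 r1=0xb2 r2=0xfb r3=0x69 r4=0xb3 r5=0x24  N=1 Z=0
after  3: r0=0xb3 r1=0xb2 r2=0xfb r3=0x65 r4=0xb3 r5=0x24  N=0 Z=0
after  4: r0=0xb3 r1=0xb2 r2=0xfb r3=0x65 r4=0xb3 r5=0xfb  N=1 Z=0
after  5: r0=0xb3 r1=0xb2 r2=0xfb r3=0xf7 r4=0xb3 r5=0xfb  N=1 Z=0
after  6: r0=0xb3 r1=0xb2 r2=0xfb r3=0xb3 r4=0xb3 r5=0xfb  N=1 Z=0
after  7: r0=0xb3 r1=0xb2 r2=0xfb r3=0xb3 r4=0xb2 r5=0xfb  N=1 Z=0
-- IRQ taken; context saved, return-PC = 8 --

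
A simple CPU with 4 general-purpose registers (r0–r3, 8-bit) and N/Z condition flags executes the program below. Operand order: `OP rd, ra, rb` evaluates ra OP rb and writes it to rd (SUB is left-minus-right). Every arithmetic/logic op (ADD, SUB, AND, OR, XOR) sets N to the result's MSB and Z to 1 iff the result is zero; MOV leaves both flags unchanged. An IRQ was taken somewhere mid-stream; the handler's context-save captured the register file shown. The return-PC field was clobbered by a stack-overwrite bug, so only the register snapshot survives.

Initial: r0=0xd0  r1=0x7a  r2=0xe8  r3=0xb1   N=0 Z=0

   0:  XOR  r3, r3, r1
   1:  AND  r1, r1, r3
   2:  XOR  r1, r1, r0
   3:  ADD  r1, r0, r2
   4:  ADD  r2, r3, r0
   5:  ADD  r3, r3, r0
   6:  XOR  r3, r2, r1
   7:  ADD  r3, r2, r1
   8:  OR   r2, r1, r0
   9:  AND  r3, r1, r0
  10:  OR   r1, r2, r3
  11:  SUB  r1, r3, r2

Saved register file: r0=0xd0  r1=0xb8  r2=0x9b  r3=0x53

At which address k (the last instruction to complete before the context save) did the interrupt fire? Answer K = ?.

after  0: r0=0xd0 r1=0x7a r2=0xe8 r3=0xcb  N=1 Z=0
after  1: r0=0xd0 r1=0x4a r2=0xe8 r3=0xcb  N=0 Z=0
after  2: r0=0xd0 r1=0x9a r2=0xe8 r3=0xcb  N=1 Z=0
after  3: r0=0xd0 r1=0xb8 r2=0xe8 r3=0xcb  N=1 Z=0
after  4: r0=0xd0 r1=0xb8 r2=0x9b r3=0xcb  N=1 Z=0
after  5: r0=0xd0 r1=0xb8 r2=0x9b r3=0x9b  N=1 Z=0
after  6: r0=0xd0 r1=0xb8 r2=0x9b r3=0x23  N=0 Z=0
after  7: r0=0xd0 r1=0xb8 r2=0x9b r3=0x53  N=0 Z=0
-- IRQ taken; context saved, return-PC = 8 --

K = 7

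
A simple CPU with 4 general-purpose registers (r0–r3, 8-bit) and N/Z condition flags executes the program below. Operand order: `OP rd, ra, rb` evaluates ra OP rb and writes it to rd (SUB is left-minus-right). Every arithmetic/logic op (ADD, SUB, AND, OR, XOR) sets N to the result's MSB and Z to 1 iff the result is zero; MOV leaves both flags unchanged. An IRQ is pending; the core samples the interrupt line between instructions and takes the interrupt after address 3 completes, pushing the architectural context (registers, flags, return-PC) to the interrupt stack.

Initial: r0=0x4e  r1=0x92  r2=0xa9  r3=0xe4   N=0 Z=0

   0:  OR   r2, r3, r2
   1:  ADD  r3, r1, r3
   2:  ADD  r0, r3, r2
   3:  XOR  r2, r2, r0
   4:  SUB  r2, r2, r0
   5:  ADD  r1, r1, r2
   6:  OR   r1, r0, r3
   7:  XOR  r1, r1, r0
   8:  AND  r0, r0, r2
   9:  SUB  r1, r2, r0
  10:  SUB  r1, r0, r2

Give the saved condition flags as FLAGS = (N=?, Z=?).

after  0: r0=0x4e r1=0x92 r2=0xed r3=0xe4  N=1 Z=0
after  1: r0=0x4e r1=0x92 r2=0xed r3=0x76  N=0 Z=0
after  2: r0=0x63 r1=0x92 r2=0xed r3=0x76  N=0 Z=0
after  3: r0=0x63 r1=0x92 r2=0x8e r3=0x76  N=1 Z=0
-- IRQ taken; context saved, return-PC = 4 --

FLAGS = (N=1, Z=0)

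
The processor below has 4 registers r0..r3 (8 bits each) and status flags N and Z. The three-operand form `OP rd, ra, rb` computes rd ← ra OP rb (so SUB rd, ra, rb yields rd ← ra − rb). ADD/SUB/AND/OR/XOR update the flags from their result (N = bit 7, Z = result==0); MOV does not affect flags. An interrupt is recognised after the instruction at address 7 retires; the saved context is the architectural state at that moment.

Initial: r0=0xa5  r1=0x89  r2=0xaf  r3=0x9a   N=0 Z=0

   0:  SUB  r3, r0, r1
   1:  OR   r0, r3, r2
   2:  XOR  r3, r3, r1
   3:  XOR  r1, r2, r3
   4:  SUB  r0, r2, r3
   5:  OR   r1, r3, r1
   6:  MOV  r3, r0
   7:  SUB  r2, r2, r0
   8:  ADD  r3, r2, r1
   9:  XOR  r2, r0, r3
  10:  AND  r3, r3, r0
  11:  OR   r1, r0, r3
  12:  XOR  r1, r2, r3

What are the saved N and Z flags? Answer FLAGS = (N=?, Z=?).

FLAGS = (N=1, Z=0)

after  0: r0=0xa5 r1=0x89 r2=0xaf r3=0x1c  N=0 Z=0
after  1: r0=0xbf r1=0x89 r2=0xaf r3=0x1c  N=1 Z=0
after  2: r0=0xbf r1=0x89 r2=0xaf r3=0x95  N=1 Z=0
after  3: r0=0xbf r1=0x3a r2=0xaf r3=0x95  N=0 Z=0
after  4: r0=0x1a r1=0x3a r2=0xaf r3=0x95  N=0 Z=0
after  5: r0=0x1a r1=0xbf r2=0xaf r3=0x95  N=1 Z=0
after  6: r0=0x1a r1=0xbf r2=0xaf r3=0x1a  N=1 Z=0
after  7: r0=0x1a r1=0xbf r2=0x95 r3=0x1a  N=1 Z=0
-- IRQ taken; context saved, return-PC = 8 --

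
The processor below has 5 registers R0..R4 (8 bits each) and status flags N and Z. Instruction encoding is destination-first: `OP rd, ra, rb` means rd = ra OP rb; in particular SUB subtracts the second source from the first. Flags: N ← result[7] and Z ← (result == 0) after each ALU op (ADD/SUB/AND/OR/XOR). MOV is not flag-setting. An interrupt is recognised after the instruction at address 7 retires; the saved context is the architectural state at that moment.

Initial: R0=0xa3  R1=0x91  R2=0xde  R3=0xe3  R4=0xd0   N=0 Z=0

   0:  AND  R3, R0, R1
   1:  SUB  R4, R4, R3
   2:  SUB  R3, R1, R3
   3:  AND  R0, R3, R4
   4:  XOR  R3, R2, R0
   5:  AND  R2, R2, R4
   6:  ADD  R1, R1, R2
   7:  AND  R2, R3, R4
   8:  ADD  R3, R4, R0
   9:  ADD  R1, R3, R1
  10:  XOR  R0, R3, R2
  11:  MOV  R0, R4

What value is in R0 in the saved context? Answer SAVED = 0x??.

SAVED = 0x00

after  0: R0=0xa3 R1=0x91 R2=0xde R3=0x81 R4=0xd0  N=1 Z=0
after  1: R0=0xa3 R1=0x91 R2=0xde R3=0x81 R4=0x4f  N=0 Z=0
after  2: R0=0xa3 R1=0x91 R2=0xde R3=0x10 R4=0x4f  N=0 Z=0
after  3: R0=0x00 R1=0x91 R2=0xde R3=0x10 R4=0x4f  N=0 Z=1
after  4: R0=0x00 R1=0x91 R2=0xde R3=0xde R4=0x4f  N=1 Z=0
after  5: R0=0x00 R1=0x91 R2=0x4e R3=0xde R4=0x4f  N=0 Z=0
after  6: R0=0x00 R1=0xdf R2=0x4e R3=0xde R4=0x4f  N=1 Z=0
after  7: R0=0x00 R1=0xdf R2=0x4e R3=0xde R4=0x4f  N=0 Z=0
-- IRQ taken; context saved, return-PC = 8 --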